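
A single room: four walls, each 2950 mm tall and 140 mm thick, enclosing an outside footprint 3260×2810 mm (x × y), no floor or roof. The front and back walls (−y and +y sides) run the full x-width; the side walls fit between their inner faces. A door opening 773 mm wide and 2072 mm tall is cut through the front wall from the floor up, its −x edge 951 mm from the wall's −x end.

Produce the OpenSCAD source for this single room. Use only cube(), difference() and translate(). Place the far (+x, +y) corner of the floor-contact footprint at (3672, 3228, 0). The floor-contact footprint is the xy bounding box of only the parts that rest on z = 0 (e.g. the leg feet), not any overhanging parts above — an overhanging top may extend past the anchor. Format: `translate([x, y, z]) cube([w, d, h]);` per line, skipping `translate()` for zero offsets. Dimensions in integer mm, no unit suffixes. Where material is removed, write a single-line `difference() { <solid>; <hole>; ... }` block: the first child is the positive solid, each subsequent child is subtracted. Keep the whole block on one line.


difference() { translate([412, 418, 0]) cube([3260, 140, 2950]); translate([1363, 418, 0]) cube([773, 140, 2072]); }
translate([412, 3088, 0]) cube([3260, 140, 2950]);
translate([412, 558, 0]) cube([140, 2530, 2950]);
translate([3532, 558, 0]) cube([140, 2530, 2950]);


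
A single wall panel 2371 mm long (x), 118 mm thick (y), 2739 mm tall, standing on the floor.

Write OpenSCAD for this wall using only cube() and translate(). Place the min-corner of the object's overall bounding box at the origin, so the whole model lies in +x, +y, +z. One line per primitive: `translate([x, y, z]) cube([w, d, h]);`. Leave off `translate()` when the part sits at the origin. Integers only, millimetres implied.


cube([2371, 118, 2739]);


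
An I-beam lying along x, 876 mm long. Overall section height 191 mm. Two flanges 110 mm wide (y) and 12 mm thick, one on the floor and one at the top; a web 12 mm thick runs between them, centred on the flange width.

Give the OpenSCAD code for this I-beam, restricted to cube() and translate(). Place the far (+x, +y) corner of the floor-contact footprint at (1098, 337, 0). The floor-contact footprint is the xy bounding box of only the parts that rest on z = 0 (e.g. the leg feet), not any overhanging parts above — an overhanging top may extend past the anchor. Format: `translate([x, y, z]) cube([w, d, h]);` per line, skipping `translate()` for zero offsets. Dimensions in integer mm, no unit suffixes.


translate([222, 227, 0]) cube([876, 110, 12]);
translate([222, 276, 12]) cube([876, 12, 167]);
translate([222, 227, 179]) cube([876, 110, 12]);


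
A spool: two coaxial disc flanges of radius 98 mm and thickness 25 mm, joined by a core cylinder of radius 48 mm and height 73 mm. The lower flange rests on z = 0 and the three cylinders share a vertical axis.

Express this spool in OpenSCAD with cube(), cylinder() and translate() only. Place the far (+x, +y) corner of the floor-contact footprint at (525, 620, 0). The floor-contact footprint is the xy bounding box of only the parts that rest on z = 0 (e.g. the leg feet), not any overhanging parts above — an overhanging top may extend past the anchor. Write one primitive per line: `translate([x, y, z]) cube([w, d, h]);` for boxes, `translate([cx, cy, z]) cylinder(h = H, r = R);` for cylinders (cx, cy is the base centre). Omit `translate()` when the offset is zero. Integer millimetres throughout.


translate([427, 522, 0]) cylinder(h = 25, r = 98);
translate([427, 522, 25]) cylinder(h = 73, r = 48);
translate([427, 522, 98]) cylinder(h = 25, r = 98);


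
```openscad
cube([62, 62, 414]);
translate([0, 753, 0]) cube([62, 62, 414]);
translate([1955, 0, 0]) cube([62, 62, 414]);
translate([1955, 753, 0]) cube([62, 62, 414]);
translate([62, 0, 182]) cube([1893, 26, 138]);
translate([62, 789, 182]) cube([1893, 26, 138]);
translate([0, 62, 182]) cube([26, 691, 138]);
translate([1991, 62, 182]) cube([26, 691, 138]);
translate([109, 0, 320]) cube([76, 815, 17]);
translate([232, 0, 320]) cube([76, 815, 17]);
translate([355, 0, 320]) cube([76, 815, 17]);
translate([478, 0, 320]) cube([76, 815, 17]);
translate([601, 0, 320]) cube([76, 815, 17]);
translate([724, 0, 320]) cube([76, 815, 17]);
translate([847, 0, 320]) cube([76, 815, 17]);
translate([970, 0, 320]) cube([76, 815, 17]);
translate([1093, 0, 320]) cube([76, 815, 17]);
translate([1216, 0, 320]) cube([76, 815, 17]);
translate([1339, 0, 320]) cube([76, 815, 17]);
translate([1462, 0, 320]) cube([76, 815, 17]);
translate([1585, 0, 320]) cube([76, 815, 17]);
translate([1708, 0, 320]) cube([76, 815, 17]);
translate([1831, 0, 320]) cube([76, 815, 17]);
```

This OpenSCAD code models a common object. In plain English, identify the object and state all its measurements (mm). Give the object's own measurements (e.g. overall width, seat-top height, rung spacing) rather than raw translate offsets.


A bed frame 2017 mm long (x) by 815 mm wide (y). Four 62×62 mm corner posts, 414 mm tall, at the corners of the footprint. Four rails of 26 mm thickness and 138 mm height run between adjacent posts with their undersides at z = 182 mm, their outer faces flush with the outside of the frame (the two x-running rails run between the posts' inner faces; the two y-running rails run between the posts' inner faces). 15 slats, each 76 mm wide (x) and 17 mm thick, lie across the top of the two x-running rails, running the full 815 mm width of the frame in y; along x they sit between the end posts with a 47 mm gap after the −x posts and between neighbouring slats, leaving 48 mm before the +x posts.


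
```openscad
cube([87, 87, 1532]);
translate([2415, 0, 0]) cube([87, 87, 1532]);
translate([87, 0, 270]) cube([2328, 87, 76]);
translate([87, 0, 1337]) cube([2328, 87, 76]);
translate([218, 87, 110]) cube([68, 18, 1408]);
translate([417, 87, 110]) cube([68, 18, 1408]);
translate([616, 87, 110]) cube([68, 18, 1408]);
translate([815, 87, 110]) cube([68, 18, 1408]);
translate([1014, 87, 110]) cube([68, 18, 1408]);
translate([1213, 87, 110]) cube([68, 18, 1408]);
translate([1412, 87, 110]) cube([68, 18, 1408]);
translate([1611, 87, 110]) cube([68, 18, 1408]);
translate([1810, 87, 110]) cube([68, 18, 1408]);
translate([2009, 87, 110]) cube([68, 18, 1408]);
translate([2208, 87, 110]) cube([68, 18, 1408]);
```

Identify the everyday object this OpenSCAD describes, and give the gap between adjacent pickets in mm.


A fence section. The picket gap is 131 mm.

Two posts, two rails, 11 pickets — a fence section. Span 2328 mm holds 11 pickets of 68 mm with 12 equal gaps: ⌊(2328 − 11·68) / 12⌋ = 131 mm.


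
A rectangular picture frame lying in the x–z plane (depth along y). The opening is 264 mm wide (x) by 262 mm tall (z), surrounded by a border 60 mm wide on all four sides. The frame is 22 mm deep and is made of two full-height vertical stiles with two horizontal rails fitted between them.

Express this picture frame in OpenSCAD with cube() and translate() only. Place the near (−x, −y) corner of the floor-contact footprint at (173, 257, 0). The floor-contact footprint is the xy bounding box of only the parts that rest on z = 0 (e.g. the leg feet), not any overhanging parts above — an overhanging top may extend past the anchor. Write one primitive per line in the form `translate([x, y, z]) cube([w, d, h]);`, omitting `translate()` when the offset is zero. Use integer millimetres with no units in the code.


translate([173, 257, 0]) cube([60, 22, 382]);
translate([497, 257, 0]) cube([60, 22, 382]);
translate([233, 257, 0]) cube([264, 22, 60]);
translate([233, 257, 322]) cube([264, 22, 60]);


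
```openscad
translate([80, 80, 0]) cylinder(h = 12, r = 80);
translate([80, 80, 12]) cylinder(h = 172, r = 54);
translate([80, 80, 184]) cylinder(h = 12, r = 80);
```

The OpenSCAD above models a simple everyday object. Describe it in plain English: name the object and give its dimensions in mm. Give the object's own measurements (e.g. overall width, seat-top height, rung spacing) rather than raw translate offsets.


A spool: two coaxial disc flanges of radius 80 mm and thickness 12 mm, joined by a core cylinder of radius 54 mm and height 172 mm. The lower flange rests on z = 0 and the three cylinders share a vertical axis.


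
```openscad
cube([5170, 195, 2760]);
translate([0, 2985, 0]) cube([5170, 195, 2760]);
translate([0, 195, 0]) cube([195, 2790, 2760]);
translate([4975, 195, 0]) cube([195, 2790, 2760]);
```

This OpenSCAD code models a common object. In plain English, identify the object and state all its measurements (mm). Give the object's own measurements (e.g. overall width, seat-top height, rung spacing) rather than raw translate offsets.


The wall frame of a small rectangular building: four walls, each 2760 mm tall and 195 mm thick, enclosing a footprint 5170 mm (x) by 3180 mm (y) outside-to-outside, with no floor or roof. The front and back walls (the −y and +y sides) span the full width; the two side walls fit between them.


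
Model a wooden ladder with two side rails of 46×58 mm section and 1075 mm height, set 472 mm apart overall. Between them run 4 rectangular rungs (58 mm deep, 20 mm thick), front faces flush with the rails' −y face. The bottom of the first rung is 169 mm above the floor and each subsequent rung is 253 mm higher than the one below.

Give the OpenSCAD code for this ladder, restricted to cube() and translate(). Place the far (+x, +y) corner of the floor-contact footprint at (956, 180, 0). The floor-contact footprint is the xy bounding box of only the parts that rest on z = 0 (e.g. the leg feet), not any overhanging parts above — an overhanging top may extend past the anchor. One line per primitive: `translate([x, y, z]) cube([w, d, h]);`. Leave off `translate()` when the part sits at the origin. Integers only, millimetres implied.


translate([484, 122, 0]) cube([46, 58, 1075]);
translate([910, 122, 0]) cube([46, 58, 1075]);
translate([530, 122, 169]) cube([380, 58, 20]);
translate([530, 122, 422]) cube([380, 58, 20]);
translate([530, 122, 675]) cube([380, 58, 20]);
translate([530, 122, 928]) cube([380, 58, 20]);


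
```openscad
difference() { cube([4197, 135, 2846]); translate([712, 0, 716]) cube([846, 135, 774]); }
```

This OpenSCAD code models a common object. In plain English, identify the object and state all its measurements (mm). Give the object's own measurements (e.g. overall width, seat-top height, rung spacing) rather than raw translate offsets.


A wall 4197 mm long (x), 135 mm thick (y), 2846 mm tall, with a rectangular window opening cut through it. The opening is 846 mm wide and 774 mm tall; its sill is at z = 716 mm and its near (−x) edge is 712 mm from the wall's −x end. The opening passes through the full wall thickness.


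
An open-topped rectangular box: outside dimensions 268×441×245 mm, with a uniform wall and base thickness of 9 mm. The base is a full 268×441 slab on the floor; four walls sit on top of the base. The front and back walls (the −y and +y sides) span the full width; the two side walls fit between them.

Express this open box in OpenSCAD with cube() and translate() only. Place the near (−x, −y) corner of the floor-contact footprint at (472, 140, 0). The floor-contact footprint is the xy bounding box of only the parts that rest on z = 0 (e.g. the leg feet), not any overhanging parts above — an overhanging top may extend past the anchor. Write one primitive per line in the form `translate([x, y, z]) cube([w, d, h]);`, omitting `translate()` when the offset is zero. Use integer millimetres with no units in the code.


translate([472, 140, 0]) cube([268, 441, 9]);
translate([472, 140, 9]) cube([268, 9, 236]);
translate([472, 572, 9]) cube([268, 9, 236]);
translate([472, 149, 9]) cube([9, 423, 236]);
translate([731, 149, 9]) cube([9, 423, 236]);


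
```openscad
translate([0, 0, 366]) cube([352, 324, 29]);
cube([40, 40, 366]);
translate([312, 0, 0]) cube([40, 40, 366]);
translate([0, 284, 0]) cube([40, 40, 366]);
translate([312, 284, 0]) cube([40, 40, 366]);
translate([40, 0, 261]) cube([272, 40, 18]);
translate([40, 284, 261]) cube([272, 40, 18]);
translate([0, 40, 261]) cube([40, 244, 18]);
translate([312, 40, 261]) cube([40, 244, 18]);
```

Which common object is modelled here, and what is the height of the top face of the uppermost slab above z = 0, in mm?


A stool. The seat height is 395 mm.

A 352×324×29 slab at z = 366 on four corner posts — a stool. The seat top is 366 + 29 = 395 mm.


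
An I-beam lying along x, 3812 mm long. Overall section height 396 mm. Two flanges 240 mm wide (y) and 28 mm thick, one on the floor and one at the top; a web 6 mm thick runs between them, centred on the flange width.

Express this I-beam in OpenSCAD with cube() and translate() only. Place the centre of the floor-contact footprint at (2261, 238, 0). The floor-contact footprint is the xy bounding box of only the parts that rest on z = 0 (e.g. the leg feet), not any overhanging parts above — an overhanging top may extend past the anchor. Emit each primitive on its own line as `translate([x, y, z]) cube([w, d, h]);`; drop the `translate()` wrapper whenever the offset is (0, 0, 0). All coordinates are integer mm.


translate([355, 118, 0]) cube([3812, 240, 28]);
translate([355, 235, 28]) cube([3812, 6, 340]);
translate([355, 118, 368]) cube([3812, 240, 28]);


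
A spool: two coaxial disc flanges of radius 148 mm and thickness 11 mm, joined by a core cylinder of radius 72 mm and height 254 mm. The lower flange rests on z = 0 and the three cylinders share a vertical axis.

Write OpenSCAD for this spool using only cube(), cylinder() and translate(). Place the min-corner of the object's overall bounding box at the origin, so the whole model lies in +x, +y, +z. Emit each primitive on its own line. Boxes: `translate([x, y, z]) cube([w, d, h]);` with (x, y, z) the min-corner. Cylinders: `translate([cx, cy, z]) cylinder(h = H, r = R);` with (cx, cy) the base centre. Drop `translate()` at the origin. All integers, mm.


translate([148, 148, 0]) cylinder(h = 11, r = 148);
translate([148, 148, 11]) cylinder(h = 254, r = 72);
translate([148, 148, 265]) cylinder(h = 11, r = 148);


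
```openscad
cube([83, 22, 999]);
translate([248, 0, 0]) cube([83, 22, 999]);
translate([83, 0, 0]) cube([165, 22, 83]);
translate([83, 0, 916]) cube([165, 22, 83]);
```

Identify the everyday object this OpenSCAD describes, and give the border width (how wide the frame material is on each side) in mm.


A picture frame. The border width is 83 mm.

Four thin pieces enclosing a rectangular opening — a picture frame. The two full-height stiles are 999 mm tall; the top rail sits at z = 916 and is 83 mm tall, so the border above the opening is 999 − 916 = 83 mm, matching the stile x-width.


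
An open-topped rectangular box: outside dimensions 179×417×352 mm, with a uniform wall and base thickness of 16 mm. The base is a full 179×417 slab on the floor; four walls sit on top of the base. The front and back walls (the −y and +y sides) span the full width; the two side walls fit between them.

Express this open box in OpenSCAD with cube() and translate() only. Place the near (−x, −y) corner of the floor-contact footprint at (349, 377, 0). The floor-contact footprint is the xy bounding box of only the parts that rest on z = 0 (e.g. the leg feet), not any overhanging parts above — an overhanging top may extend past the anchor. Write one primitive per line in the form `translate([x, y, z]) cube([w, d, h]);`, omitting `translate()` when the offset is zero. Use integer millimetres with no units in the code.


translate([349, 377, 0]) cube([179, 417, 16]);
translate([349, 377, 16]) cube([179, 16, 336]);
translate([349, 778, 16]) cube([179, 16, 336]);
translate([349, 393, 16]) cube([16, 385, 336]);
translate([512, 393, 16]) cube([16, 385, 336]);


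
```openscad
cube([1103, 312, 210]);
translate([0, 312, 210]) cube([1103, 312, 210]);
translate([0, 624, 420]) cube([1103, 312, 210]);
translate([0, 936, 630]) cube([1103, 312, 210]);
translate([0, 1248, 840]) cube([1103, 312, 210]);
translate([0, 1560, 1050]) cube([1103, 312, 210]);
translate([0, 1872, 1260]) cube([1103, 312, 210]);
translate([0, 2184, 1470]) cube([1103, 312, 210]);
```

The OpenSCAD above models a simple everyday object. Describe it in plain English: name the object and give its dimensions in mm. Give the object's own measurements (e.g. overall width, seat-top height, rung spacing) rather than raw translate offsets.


A straight staircase of 8 solid steps. Each step is 1103 mm wide (x), 312 mm deep (y, the going) and 210 mm tall (the rise). The first step rests on the floor; each subsequent step sits one going further in +y and one rise higher in +z, directly behind and above the previous step with no overlap.


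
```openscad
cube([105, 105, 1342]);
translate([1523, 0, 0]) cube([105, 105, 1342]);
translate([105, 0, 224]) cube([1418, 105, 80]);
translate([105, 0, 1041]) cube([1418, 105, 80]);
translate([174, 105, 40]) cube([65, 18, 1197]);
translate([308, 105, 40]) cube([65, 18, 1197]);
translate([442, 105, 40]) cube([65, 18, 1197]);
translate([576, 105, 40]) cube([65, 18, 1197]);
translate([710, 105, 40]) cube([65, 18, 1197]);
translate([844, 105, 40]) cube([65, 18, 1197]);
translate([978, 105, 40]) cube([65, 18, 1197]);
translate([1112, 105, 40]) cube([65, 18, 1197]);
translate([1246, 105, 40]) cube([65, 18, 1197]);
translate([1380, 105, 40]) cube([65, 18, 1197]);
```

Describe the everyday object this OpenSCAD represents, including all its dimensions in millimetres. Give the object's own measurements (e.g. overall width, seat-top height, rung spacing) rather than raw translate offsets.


A fence section. Two 105×105 mm posts, 1342 mm tall, stand on the floor with a clear span of 1418 mm between their inner faces. Two horizontal rails of 105×80 mm section span the gap between the posts with their undersides at z = 224 mm and z = 1041 mm, flush with the posts' −y face. 10 pickets, each 65 mm wide, 18 mm thick and 1197 mm tall, are fixed to the +y face of the rails with their bottoms at z = 40 mm, spaced across the span with a 69 mm gap after the −x post and between neighbouring pickets, with 78 mm left before the +x post.


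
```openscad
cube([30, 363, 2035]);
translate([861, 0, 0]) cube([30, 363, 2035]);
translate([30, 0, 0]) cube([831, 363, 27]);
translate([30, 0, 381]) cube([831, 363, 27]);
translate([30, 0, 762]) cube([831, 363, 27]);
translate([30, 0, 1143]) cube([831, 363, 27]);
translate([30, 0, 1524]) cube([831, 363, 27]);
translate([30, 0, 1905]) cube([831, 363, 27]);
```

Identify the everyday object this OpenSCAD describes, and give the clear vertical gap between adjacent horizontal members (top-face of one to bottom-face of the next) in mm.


A bookshelf. The clear shelf gap is 354 mm.

Two tall side panels with 6 horizontal boards between them — a bookshelf. The first two shelf undersides are at z = 0 and z = 381; with shelf thickness 27, the clear gap is 381 − 0 − 27 = 354 mm.


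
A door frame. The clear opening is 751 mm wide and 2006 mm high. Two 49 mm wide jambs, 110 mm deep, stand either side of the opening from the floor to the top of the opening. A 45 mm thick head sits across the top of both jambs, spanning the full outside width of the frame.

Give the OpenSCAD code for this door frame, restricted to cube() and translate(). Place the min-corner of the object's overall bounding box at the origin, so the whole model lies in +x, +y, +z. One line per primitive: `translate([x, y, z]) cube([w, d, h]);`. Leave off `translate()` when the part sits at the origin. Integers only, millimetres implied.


cube([49, 110, 2006]);
translate([800, 0, 0]) cube([49, 110, 2006]);
translate([0, 0, 2006]) cube([849, 110, 45]);


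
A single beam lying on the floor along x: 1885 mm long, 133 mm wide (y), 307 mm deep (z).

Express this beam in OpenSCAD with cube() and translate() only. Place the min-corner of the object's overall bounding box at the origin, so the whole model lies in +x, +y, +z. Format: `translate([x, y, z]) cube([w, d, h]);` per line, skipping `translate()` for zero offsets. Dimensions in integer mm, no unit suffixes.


cube([1885, 133, 307]);


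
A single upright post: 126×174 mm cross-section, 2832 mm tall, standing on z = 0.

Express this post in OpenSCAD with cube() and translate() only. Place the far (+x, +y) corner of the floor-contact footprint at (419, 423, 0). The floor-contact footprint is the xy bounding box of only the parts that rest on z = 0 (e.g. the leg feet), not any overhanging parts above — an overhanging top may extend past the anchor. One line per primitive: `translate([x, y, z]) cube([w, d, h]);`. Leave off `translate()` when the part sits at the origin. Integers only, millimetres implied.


translate([293, 249, 0]) cube([126, 174, 2832]);


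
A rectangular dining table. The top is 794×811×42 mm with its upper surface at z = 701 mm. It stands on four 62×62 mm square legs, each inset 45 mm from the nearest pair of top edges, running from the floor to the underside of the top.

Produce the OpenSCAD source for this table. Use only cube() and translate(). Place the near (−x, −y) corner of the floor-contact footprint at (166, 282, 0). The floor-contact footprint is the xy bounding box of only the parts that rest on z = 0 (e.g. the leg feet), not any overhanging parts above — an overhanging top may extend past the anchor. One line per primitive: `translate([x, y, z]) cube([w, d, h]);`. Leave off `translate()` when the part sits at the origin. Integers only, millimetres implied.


translate([121, 237, 659]) cube([794, 811, 42]);
translate([166, 282, 0]) cube([62, 62, 659]);
translate([808, 282, 0]) cube([62, 62, 659]);
translate([166, 941, 0]) cube([62, 62, 659]);
translate([808, 941, 0]) cube([62, 62, 659]);


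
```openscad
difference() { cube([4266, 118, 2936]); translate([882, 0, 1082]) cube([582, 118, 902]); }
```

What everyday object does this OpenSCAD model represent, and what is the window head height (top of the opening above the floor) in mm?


A wall with a window opening. The window head height is 1984 mm.

A wall with a rectangular opening subtracted — a window. Sill at z = 1082, opening 902 mm tall, so the head is at 1082 + 902 = 1984 mm.


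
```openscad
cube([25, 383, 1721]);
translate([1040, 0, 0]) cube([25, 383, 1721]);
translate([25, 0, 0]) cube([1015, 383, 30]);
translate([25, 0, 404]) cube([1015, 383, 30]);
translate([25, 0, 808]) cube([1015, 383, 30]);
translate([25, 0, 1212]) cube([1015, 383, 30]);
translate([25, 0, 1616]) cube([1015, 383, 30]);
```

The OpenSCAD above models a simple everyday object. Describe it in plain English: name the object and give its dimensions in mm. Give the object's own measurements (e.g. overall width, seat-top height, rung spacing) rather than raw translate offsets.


An open bookshelf. Two side panels, each 25 mm thick, 383 mm deep and 1721 mm tall, stand 1065 mm apart (outside-to-outside). Between them sit 5 shelves, each 30 mm thick and 383 mm deep, spanning the full gap between the sides. The bottom shelf rests on the floor (its underside at z = 0) and the clear gap between one shelf's top and the next shelf's underside is 374 mm.


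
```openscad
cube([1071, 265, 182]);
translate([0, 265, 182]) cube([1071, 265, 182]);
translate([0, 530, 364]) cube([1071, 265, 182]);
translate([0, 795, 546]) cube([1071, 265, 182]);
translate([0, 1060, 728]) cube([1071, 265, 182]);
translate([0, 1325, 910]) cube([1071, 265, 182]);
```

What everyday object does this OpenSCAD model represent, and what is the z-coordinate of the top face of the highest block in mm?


A staircase. The total rise is 1092 mm.

6 identical blocks, each offset up and back from the previous — a staircase. Each step is 182 mm tall and there are 6 of them, so the total rise is 6 × 182 = 1092 mm.


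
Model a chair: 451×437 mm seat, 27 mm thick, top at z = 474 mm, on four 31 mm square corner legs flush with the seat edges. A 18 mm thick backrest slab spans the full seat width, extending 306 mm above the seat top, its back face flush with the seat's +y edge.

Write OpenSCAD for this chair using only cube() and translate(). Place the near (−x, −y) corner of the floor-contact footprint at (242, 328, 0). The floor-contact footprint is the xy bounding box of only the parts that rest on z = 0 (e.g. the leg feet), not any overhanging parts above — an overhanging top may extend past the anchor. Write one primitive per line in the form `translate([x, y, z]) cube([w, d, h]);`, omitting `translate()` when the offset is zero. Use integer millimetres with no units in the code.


translate([242, 328, 447]) cube([451, 437, 27]);
translate([242, 328, 0]) cube([31, 31, 447]);
translate([662, 328, 0]) cube([31, 31, 447]);
translate([242, 734, 0]) cube([31, 31, 447]);
translate([662, 734, 0]) cube([31, 31, 447]);
translate([242, 747, 474]) cube([451, 18, 306]);


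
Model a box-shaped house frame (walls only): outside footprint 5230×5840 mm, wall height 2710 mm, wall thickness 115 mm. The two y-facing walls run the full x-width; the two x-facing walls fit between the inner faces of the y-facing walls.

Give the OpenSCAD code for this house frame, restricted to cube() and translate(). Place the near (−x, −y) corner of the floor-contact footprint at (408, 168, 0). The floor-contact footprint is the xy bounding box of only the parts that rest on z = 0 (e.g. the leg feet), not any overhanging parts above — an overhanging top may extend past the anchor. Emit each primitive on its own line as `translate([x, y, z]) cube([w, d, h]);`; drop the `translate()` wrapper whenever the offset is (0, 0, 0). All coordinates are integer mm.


translate([408, 168, 0]) cube([5230, 115, 2710]);
translate([408, 5893, 0]) cube([5230, 115, 2710]);
translate([408, 283, 0]) cube([115, 5610, 2710]);
translate([5523, 283, 0]) cube([115, 5610, 2710]);


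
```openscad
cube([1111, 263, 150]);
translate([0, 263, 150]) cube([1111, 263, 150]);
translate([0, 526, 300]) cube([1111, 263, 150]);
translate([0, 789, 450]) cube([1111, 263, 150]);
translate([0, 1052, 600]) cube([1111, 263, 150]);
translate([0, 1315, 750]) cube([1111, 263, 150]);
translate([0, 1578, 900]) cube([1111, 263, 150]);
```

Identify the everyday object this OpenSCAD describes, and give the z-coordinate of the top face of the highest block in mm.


A staircase. The total rise is 1050 mm.

7 identical blocks, each offset up and back from the previous — a staircase. Each step is 150 mm tall and there are 7 of them, so the total rise is 7 × 150 = 1050 mm.


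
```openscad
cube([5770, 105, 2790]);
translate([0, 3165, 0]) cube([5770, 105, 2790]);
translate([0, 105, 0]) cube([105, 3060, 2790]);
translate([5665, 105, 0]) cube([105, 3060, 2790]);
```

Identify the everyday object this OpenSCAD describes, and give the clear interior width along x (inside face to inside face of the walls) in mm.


A house (or room) frame. The interior width is 5560 mm.

Four 2790 mm walls enclosing a rectangle with no floor or roof — a room or house frame. Outside width is 5770 mm and wall thickness is 105 mm, so the interior width is 5770 − 2 × 105 = 5560 mm.


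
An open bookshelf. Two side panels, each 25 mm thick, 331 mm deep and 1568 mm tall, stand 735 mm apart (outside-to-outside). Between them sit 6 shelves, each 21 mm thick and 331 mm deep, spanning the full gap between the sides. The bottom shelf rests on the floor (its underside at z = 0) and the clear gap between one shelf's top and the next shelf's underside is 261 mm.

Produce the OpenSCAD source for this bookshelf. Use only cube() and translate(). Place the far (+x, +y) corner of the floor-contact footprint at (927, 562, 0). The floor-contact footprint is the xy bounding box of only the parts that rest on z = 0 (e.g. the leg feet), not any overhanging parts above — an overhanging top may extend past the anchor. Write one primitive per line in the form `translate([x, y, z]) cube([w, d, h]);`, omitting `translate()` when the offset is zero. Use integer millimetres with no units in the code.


translate([192, 231, 0]) cube([25, 331, 1568]);
translate([902, 231, 0]) cube([25, 331, 1568]);
translate([217, 231, 0]) cube([685, 331, 21]);
translate([217, 231, 282]) cube([685, 331, 21]);
translate([217, 231, 564]) cube([685, 331, 21]);
translate([217, 231, 846]) cube([685, 331, 21]);
translate([217, 231, 1128]) cube([685, 331, 21]);
translate([217, 231, 1410]) cube([685, 331, 21]);


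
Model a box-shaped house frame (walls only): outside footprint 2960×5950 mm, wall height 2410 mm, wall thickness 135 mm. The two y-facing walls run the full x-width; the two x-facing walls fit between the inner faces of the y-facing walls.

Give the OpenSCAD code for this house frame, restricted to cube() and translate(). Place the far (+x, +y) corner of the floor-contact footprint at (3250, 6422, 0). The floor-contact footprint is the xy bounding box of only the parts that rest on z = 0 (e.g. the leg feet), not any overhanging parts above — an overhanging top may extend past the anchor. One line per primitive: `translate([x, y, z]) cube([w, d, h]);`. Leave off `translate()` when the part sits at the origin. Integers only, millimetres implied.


translate([290, 472, 0]) cube([2960, 135, 2410]);
translate([290, 6287, 0]) cube([2960, 135, 2410]);
translate([290, 607, 0]) cube([135, 5680, 2410]);
translate([3115, 607, 0]) cube([135, 5680, 2410]);


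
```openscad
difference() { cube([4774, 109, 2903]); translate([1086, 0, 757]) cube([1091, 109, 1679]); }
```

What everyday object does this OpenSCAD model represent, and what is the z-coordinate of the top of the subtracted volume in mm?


A wall with a window opening. The window head height is 2436 mm.

A wall with a rectangular opening subtracted — a window. Sill at z = 757, opening 1679 mm tall, so the head is at 757 + 1679 = 2436 mm.


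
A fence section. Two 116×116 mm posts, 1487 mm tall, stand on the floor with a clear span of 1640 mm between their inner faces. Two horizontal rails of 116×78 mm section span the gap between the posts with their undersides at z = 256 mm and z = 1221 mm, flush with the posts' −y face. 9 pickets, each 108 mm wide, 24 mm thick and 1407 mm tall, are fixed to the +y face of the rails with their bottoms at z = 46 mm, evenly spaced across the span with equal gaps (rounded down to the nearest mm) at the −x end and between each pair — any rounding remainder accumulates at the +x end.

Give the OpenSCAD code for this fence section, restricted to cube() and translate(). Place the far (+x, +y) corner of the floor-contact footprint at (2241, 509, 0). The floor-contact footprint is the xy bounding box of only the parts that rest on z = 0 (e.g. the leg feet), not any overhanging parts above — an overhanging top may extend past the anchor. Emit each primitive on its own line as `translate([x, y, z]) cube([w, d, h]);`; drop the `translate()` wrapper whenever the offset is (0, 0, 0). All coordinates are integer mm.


translate([369, 393, 0]) cube([116, 116, 1487]);
translate([2125, 393, 0]) cube([116, 116, 1487]);
translate([485, 393, 256]) cube([1640, 116, 78]);
translate([485, 393, 1221]) cube([1640, 116, 78]);
translate([551, 509, 46]) cube([108, 24, 1407]);
translate([725, 509, 46]) cube([108, 24, 1407]);
translate([899, 509, 46]) cube([108, 24, 1407]);
translate([1073, 509, 46]) cube([108, 24, 1407]);
translate([1247, 509, 46]) cube([108, 24, 1407]);
translate([1421, 509, 46]) cube([108, 24, 1407]);
translate([1595, 509, 46]) cube([108, 24, 1407]);
translate([1769, 509, 46]) cube([108, 24, 1407]);
translate([1943, 509, 46]) cube([108, 24, 1407]);


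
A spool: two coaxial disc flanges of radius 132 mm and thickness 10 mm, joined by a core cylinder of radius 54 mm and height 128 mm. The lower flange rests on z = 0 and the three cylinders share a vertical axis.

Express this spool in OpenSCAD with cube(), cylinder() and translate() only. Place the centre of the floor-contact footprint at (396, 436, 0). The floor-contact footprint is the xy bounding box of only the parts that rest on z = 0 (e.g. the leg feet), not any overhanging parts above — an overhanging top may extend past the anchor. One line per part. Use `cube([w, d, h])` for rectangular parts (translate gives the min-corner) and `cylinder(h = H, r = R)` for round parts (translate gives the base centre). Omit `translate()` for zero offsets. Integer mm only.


translate([396, 436, 0]) cylinder(h = 10, r = 132);
translate([396, 436, 10]) cylinder(h = 128, r = 54);
translate([396, 436, 138]) cylinder(h = 10, r = 132);


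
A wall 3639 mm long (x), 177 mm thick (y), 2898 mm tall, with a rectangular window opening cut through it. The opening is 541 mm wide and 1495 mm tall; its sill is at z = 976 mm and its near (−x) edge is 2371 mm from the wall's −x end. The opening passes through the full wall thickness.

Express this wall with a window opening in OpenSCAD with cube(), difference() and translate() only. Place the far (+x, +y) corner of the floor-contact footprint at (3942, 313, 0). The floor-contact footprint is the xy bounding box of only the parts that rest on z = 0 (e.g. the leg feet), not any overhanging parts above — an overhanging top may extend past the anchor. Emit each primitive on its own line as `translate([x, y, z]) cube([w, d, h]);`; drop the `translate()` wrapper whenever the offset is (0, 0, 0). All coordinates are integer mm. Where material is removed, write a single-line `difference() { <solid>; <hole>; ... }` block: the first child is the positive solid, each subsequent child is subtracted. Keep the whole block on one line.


difference() { translate([303, 136, 0]) cube([3639, 177, 2898]); translate([2674, 136, 976]) cube([541, 177, 1495]); }


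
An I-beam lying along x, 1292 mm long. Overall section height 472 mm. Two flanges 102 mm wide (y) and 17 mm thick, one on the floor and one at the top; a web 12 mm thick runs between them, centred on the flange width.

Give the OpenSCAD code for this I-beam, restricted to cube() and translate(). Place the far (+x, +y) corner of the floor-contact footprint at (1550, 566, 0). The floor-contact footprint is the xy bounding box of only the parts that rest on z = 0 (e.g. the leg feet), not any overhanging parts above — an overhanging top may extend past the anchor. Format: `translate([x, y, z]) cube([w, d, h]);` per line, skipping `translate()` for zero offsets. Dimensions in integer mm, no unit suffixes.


translate([258, 464, 0]) cube([1292, 102, 17]);
translate([258, 509, 17]) cube([1292, 12, 438]);
translate([258, 464, 455]) cube([1292, 102, 17]);


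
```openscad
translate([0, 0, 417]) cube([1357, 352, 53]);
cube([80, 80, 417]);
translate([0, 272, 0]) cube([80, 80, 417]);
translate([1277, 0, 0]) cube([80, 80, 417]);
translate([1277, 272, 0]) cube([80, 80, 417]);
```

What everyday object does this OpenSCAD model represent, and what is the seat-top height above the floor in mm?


A bench. The seat-top height is 470 mm.

A long slab on four corner posts — a bench. The slab sits at z = 417 with thickness 53, so the top is 417 + 53 = 470 mm.


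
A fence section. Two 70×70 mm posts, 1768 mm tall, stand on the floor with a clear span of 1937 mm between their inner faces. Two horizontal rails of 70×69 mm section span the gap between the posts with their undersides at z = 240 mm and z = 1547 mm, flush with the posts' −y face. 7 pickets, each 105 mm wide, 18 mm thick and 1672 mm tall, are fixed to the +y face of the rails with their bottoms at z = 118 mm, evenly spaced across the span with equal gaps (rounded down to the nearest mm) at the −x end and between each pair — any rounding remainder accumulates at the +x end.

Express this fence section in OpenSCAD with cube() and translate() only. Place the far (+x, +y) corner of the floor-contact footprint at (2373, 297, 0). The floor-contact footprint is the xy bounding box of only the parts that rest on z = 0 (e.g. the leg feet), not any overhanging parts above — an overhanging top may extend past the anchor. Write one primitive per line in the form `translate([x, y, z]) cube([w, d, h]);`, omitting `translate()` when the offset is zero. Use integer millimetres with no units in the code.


translate([296, 227, 0]) cube([70, 70, 1768]);
translate([2303, 227, 0]) cube([70, 70, 1768]);
translate([366, 227, 240]) cube([1937, 70, 69]);
translate([366, 227, 1547]) cube([1937, 70, 69]);
translate([516, 297, 118]) cube([105, 18, 1672]);
translate([771, 297, 118]) cube([105, 18, 1672]);
translate([1026, 297, 118]) cube([105, 18, 1672]);
translate([1281, 297, 118]) cube([105, 18, 1672]);
translate([1536, 297, 118]) cube([105, 18, 1672]);
translate([1791, 297, 118]) cube([105, 18, 1672]);
translate([2046, 297, 118]) cube([105, 18, 1672]);


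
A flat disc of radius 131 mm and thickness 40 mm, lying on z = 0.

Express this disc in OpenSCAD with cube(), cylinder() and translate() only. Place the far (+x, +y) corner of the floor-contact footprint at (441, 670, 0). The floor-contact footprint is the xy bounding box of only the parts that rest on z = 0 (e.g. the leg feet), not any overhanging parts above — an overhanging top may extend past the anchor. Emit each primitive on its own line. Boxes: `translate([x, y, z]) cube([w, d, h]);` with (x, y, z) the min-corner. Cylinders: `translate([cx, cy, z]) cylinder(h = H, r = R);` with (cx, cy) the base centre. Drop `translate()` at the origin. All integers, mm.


translate([310, 539, 0]) cylinder(h = 40, r = 131);


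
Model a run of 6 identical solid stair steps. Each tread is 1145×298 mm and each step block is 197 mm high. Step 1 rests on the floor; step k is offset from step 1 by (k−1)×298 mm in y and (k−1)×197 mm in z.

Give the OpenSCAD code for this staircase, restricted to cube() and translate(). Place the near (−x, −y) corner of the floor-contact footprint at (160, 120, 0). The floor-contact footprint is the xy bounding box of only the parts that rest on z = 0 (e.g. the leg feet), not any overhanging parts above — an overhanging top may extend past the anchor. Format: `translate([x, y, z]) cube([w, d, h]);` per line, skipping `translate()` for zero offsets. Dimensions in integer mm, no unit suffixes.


translate([160, 120, 0]) cube([1145, 298, 197]);
translate([160, 418, 197]) cube([1145, 298, 197]);
translate([160, 716, 394]) cube([1145, 298, 197]);
translate([160, 1014, 591]) cube([1145, 298, 197]);
translate([160, 1312, 788]) cube([1145, 298, 197]);
translate([160, 1610, 985]) cube([1145, 298, 197]);


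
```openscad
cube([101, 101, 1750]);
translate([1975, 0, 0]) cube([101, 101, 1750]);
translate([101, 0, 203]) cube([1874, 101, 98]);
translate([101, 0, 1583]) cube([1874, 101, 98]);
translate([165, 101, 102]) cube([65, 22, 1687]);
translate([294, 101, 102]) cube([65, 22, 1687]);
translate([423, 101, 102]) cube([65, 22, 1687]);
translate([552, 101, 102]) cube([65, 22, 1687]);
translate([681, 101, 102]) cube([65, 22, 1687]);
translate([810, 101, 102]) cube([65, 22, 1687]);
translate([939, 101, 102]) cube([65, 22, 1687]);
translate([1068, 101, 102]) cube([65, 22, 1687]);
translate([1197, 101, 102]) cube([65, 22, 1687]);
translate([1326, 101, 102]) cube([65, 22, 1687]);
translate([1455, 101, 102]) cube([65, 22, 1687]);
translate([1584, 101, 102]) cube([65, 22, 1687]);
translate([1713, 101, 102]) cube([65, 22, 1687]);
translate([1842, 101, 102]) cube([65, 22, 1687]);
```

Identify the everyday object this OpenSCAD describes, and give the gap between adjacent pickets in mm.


A fence section. The picket gap is 64 mm.

Two posts, two rails, 14 pickets — a fence section. Span 1874 mm holds 14 pickets of 65 mm with 15 equal gaps: ⌊(1874 − 14·65) / 15⌋ = 64 mm.


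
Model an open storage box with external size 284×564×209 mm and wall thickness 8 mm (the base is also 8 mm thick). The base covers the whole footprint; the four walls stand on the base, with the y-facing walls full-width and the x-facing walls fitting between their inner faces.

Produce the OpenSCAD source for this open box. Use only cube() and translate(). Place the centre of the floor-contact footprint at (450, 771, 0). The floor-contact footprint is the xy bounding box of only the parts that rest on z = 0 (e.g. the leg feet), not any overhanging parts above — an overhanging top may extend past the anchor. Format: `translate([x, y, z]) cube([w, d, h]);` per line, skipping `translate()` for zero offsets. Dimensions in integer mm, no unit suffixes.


translate([308, 489, 0]) cube([284, 564, 8]);
translate([308, 489, 8]) cube([284, 8, 201]);
translate([308, 1045, 8]) cube([284, 8, 201]);
translate([308, 497, 8]) cube([8, 548, 201]);
translate([584, 497, 8]) cube([8, 548, 201]);
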